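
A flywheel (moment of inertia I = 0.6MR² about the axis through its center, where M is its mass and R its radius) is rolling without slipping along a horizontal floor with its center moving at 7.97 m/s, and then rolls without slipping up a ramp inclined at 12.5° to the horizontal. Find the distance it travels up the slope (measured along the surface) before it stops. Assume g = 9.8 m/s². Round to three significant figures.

d ≈ 24.0 m

Here I = 0.6MR², so the shape factor k = I/(MR²) = 0.6.
Rolling without slipping gives ω = v/R, so the total kinetic energy is ½Mv² + ½Iω² = ½(1+k)Mv² = (4/5)Mv².
Setting this equal to Mgh gives the vertical rise h = (1+k)v₀²/(2g) = 1.6×7.97²/(2×9.8) = 5.185 m.
Along the incline, d = h/sinθ = 5.185/sin12.5° ≈ 24.0 m.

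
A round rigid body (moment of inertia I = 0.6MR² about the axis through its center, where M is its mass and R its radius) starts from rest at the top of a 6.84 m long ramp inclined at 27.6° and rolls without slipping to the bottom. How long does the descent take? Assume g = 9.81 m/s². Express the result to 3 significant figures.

The moment of inertia is 0.6MR², giving k ≡ I/(MR²) = 0.6.
Translational: Mg sinθ − f = Ma. Rotational about the CM: fR = Iα = kMRa, so f = kMa.
Hence a = g sinθ/(1+k) = 9.81×sin27.6°/1.6 = 2.841 m/s².
With constant a from rest, t = √(2L/a) = √(2·6.84/2.841) ≈ 2.19 s.

t ≈ 2.19 s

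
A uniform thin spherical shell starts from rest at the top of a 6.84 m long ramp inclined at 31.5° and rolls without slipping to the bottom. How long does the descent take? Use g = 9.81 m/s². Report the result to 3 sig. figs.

For this body I = (2/3)MR², i.e. k = I/(MR²) = 2/3.
Translational: Mg sinθ − f = Ma. Rotational about the CM: fR = Iα = kMRa, so f = kMa.
Hence a = g sinθ/(1+k) = 9.81×sin31.5°/1.667 = 3.075 m/s².
With constant a from rest, t = √(2L/a) = √(2·6.84/3.075) ≈ 2.11 s.

t ≈ 2.11 s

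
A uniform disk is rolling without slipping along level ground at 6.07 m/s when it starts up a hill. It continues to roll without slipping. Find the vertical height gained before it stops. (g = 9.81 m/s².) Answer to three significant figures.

h ≈ 2.82 m

Here I = (1/2)MR², so the shape factor k = I/(MR²) = 0.5.
Since it rolls without slipping, ω = v/R and KE = ½Mv² + ½Iω² = ½(1+k)Mv² = (3/4)Mv².
All of this converts to potential energy at the highest point: (3/4)Mv₀² = Mgh.
Thus h = (1+k)v₀²/(2g) = 1.5 × 6.07² / (2 × 9.81) ≈ 2.82 m.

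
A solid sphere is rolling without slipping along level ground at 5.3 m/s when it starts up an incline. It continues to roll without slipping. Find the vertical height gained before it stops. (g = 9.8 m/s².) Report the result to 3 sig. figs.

h ≈ 2.01 m

With I = (2/5)MR², the ratio k = I/(MR²) is 0.4.
Since it rolls without slipping, ω = v/R and KE = ½Mv² + ½Iω² = ½(1+k)Mv² = (7/10)Mv².
All of this converts to potential energy at the highest point: (7/10)Mv₀² = Mgh.
Thus h = (1+k)v₀²/(2g) = 1.4 × 5.3² / (2 × 9.8) ≈ 2.01 m.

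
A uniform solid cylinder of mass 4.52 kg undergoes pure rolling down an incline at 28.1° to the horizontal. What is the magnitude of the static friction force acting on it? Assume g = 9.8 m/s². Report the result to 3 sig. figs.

The moment of inertia is (1/2)MR², giving k ≡ I/(MR²) = 0.5.
Along the incline Mg sinθ − f = Ma, and torque about the center fR = Iα = kMR²(a/R) gives f = kMa.
Combining, a = g sinθ/(1+k) and f = kMa = kMg sinθ/(1+k).
f = 0.5 × 4.52 × 9.8 × sin28.1° / 1.5 ≈ 6.95 N.

f ≈ 6.95 N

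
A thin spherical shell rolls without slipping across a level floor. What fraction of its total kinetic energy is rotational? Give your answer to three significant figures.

Here I = (2/3)MR², so the shape factor k = I/(MR²) = 2/3.
Since ω = v/R, the translational part is ½Mv² and the rotational part is ½I(v/R)² = ½kMv²; the total is ½(1+k)Mv².
The rotational fraction is therefore k/(1+k) = (2/3)/1.667 ≈ 0.400.

fraction ≈ 0.400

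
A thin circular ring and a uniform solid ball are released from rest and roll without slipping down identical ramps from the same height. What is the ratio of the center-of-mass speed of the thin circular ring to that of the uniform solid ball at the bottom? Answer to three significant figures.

v_ratio ≈ 0.837

Each satisfies Mgh = ½(1+k)Mv² with k = I/(MR²), so v ∝ 1/√(1+k).
For the thin circular ring k = 1; for the uniform solid ball k = 0.4.
v₁/v₂ = √((1+k₂)/(1+k₁)) = √(1.4/2) ≈ 0.837.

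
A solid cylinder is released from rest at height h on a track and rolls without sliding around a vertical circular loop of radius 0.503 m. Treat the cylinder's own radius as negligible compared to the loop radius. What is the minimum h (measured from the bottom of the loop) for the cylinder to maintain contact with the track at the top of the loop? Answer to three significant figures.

h_min ≈ 1.38 m

For this body I = (1/2)MR², i.e. k = I/(MR²) = 0.5.
At the top of the loop, the minimum-contact condition is Mg = Mv_top²/r, so v_top² = gr.
With ω = v/R, the kinetic energy at speed v is ½(1+k)Mv² = (3/4)Mv².
Energy conservation from release (height h) to the top (height 2r): Mgh = Mg(2r) + (3/4)M·gr.
Thus h_min = 2r + (1+k)r/2 = r(2 + 1.5/2) = 0.503 × 2.75 ≈ 1.38 m.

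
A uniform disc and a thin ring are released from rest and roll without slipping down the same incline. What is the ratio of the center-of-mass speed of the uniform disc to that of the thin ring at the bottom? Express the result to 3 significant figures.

Each satisfies Mgh = ½(1+k)Mv² with k = I/(MR²), so v ∝ 1/√(1+k).
For the uniform disc k = 0.5; for the thin ring k = 1.
v₁/v₂ = √((1+k₂)/(1+k₁)) = √(2/1.5) ≈ 1.15.

v_ratio ≈ 1.15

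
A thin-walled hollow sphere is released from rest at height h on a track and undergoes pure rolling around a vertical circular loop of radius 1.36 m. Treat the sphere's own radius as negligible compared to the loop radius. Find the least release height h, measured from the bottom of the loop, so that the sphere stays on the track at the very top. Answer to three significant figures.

h_min ≈ 3.85 m

For this body I = (2/3)MR², i.e. k = I/(MR²) = 2/3.
At the top of the loop, the minimum-contact condition is Mg = Mv_top²/r, so v_top² = gr.
With ω = v/R, the kinetic energy at speed v is ½(1+k)Mv² = (5/6)Mv².
Energy conservation from release (height h) to the top (height 2r): Mgh = Mg(2r) + (5/6)M·gr.
Thus h_min = 2r + (1+k)r/2 = r(2 + 1.667/2) = 1.36 × 2.833 ≈ 3.85 m.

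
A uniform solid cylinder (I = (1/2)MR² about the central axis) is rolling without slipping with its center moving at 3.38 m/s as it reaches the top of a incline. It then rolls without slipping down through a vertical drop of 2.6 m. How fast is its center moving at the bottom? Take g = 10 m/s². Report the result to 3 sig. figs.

v ≈ 6.79 m/s

With I = (1/2)MR², the ratio k = I/(MR²) is 0.5.
Since it rolls without slipping, ω = v/R and KE = ½Mv² + ½Iω² = ½(1+k)Mv² = (3/4)Mv².
Energy conservation: (3/4)Mv₀² + Mgh = (3/4)Mv², so v² = v₀² + 2gh/(1+k).
v = √(3.38² + 2×10×2.6/1.5) = √46.09 ≈ 6.79 m/s.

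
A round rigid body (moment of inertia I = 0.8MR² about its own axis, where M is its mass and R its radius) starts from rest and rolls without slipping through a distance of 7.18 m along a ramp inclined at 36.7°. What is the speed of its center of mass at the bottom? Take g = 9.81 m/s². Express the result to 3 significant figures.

v ≈ 6.84 m/s

The moment of inertia is 0.8MR², giving k ≡ I/(MR²) = 0.8.
Pure rolling means v = ωR; then KE = ½Mv² + ½I(v/R)² = ½(1+k)Mv² = (9/10)Mv².
The vertical drop is h = L sinθ = 7.18 × sin36.7° = 4.291 m.
Energy conservation: Mgh = (9/10)Mv², so v = √(2gh/(1+k)) = √(2 × 9.81 × 4.291 / 1.8) ≈ 6.84 m/s.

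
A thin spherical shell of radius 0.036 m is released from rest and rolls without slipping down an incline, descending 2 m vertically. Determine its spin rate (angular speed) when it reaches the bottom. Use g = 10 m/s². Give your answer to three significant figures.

Here I = (2/3)MR², so the shape factor k = I/(MR²) = 2/3.
Rolling without slipping gives ω = v/R, so the total kinetic energy is ½Mv² + ½Iω² = ½(1+k)Mv² = (5/6)Mv².
Energy conservation Mgh = ½(1+k)Mv² gives v = √(2gh/(1+k)) = √(2 × 10 × 2 / 1.667) = 4.899 m/s.
Then ω = v/R = 4.899 / 0.036 ≈ 136 rad/s.

ω ≈ 136 rad/s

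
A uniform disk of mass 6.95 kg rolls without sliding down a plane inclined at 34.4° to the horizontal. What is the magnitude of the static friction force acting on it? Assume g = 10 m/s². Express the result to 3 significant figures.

With I = (1/2)MR², the ratio k = I/(MR²) is 0.5.
Translational: Mg sinθ − f = Ma. Rotational about the CM: fR = Iα = kMRa, so f = kMa.
Combining, a = g sinθ/(1+k) and f = kMa = kMg sinθ/(1+k).
f = 0.5 × 6.95 × 10 × sin34.4° / 1.5 ≈ 13.1 N.

f ≈ 13.1 N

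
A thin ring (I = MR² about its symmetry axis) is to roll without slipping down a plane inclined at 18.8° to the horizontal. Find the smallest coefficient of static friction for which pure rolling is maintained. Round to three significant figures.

For this body I = MR², i.e. k = I/(MR²) = 1.
Translational: Mg sinθ − f = Ma. Rotational about the CM: fR = Iα = kMRa, so f = kMa.
These give a = g sinθ/(1+k) and the required friction f = kMg sinθ/(1+k).
The normal force is N = Mg cosθ, so μ_min = f/N = k tanθ/(1+k).
μ_min = 1 × tan18.8° / 2 ≈ 0.170.

μ_min ≈ 0.170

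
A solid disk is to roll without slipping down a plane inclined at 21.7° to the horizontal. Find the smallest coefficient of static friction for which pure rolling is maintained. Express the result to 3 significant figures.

The moment of inertia is (1/2)MR², giving k ≡ I/(MR²) = 0.5.
Translational: Mg sinθ − f = Ma. Rotational about the CM: fR = Iα = kMRa, so f = kMa.
These give a = g sinθ/(1+k) and the required friction f = kMg sinθ/(1+k).
With N = Mg cosθ, the no-slip condition f ≤ μN gives μ_min = f/N = k tanθ/(1+k).
μ_min = 0.5 × tan21.7° / 1.5 ≈ 0.133.

μ_min ≈ 0.133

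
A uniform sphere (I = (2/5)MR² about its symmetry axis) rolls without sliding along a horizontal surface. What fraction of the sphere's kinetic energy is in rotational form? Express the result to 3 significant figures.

fraction ≈ 0.286

The moment of inertia is (2/5)MR², giving k ≡ I/(MR²) = 0.4.
Since ω = v/R, the translational part is ½Mv² and the rotational part is ½I(v/R)² = ½kMv²; the total is ½(1+k)Mv².
The rotational fraction is therefore k/(1+k) = 0.4/1.4 ≈ 0.286.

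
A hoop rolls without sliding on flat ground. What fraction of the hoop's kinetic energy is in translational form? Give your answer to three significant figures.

Here I = MR², so the shape factor k = I/(MR²) = 1.
Since ω = v/R, the translational part is ½Mv² and the rotational part is ½I(v/R)² = ½kMv²; the total is ½(1+k)Mv².
The translational fraction is therefore 1/(1+k) = 1/2 ≈ 0.500.

fraction ≈ 0.500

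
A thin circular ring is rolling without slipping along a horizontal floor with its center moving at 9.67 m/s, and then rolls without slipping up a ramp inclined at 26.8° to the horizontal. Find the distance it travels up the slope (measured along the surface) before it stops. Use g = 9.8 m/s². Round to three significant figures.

d ≈ 21.2 m

Here I = MR², so the shape factor k = I/(MR²) = 1.
Since it rolls without slipping, ω = v/R and KE = ½Mv² + ½Iω² = ½(1+k)Mv² = Mv².
Setting this equal to Mgh gives the vertical rise h = (1+k)v₀²/(2g) = 2×9.67²/(2×9.8) = 9.542 m.
Along the incline, d = h/sinθ = 9.542/sin26.8° ≈ 21.2 m.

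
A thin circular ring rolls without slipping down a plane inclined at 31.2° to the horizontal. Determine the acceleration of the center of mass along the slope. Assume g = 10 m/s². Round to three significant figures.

a ≈ 2.59 m/s²

The moment of inertia is MR², giving k ≡ I/(MR²) = 1.
Translational: Mg sinθ − f = Ma. Rotational about the CM: fR = Iα = kMRa, so f = kMa.
Eliminating f: Mg sinθ = (1+k)Ma, so a = g sinθ/(1+k) = 10 × sin31.2° / 2 ≈ 2.59 m/s².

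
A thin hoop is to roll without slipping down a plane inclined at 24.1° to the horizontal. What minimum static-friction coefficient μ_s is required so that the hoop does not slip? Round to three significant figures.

With I = MR², the ratio k = I/(MR²) is 1.
Along the incline Mg sinθ − f = Ma, and torque about the center fR = Iα = kMR²(a/R) gives f = kMa.
These give a = g sinθ/(1+k) and the required friction f = kMg sinθ/(1+k).
With N = Mg cosθ, the no-slip condition f ≤ μN gives μ_min = f/N = k tanθ/(1+k).
μ_min = 1 × tan24.1° / 2 ≈ 0.224.

μ_min ≈ 0.224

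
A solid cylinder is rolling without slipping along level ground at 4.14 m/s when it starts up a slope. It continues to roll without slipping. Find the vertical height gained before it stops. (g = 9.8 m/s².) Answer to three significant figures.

For this body I = (1/2)MR², i.e. k = I/(MR²) = 0.5.
Since it rolls without slipping, ω = v/R and KE = ½Mv² + ½Iω² = ½(1+k)Mv² = (3/4)Mv².
All of this converts to potential energy at the highest point: (3/4)Mv₀² = Mgh.
Thus h = (1+k)v₀²/(2g) = 1.5 × 4.14² / (2 × 9.8) ≈ 1.31 m.

h ≈ 1.31 m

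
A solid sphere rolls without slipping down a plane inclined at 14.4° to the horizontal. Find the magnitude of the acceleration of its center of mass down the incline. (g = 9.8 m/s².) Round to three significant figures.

Here I = (2/5)MR², so the shape factor k = I/(MR²) = 0.4.
Newton's second law down the slope: Mg sinθ − f = Ma. The torque equation fR = Iα (with α = a/R) gives f = kMa.
Eliminating f: Mg sinθ = (1+k)Ma, so a = g sinθ/(1+k) = 9.8 × sin14.4° / 1.4 ≈ 1.74 m/s².

a ≈ 1.74 m/s²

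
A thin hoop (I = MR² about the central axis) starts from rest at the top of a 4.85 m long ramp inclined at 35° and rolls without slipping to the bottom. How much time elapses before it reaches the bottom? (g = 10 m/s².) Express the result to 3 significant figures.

t ≈ 1.84 s

With I = MR², the ratio k = I/(MR²) is 1.
Along the incline Mg sinθ − f = Ma, and torque about the center fR = Iα = kMR²(a/R) gives f = kMa.
Hence a = g sinθ/(1+k) = 10×sin35°/2 = 2.868 m/s².
Starting from rest, L = ½at², so t = √(2L/a) = √(2×4.85/2.868) ≈ 1.84 s.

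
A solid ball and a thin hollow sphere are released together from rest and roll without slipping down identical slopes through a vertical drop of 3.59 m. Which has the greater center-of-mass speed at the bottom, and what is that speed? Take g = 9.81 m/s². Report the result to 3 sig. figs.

For rolling without slipping, Mgh = ½(1+k)Mv² where k = I/(MR²), so v = √(2gh/(1+k)).
Solid ball: k = 0.4, giving v = √(2×9.81×3.59/1.4) = 7.093 m/s.
Thin hollow sphere: k = 2/3, giving v = √(2×9.81×3.59/1.667) = 6.501 m/s.
The smaller k wins: the solid ball, at ≈ 7.09 m/s.

the solid ball, at v ≈ 7.09 m/s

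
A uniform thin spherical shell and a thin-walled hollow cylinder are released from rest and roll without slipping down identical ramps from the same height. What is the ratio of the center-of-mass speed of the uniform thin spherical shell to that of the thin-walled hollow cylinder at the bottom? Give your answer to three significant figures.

Each satisfies Mgh = ½(1+k)Mv² with k = I/(MR²), so v ∝ 1/√(1+k).
For the uniform thin spherical shell k = 2/3; for the thin-walled hollow cylinder k = 1.
v₁/v₂ = √((1+k₂)/(1+k₁)) = √(2/1.667) ≈ 1.10.

v_ratio ≈ 1.10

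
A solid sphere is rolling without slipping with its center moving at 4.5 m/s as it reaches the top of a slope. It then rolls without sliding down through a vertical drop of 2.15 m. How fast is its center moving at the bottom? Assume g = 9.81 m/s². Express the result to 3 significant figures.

The moment of inertia is (2/5)MR², giving k ≡ I/(MR²) = 0.4.
Pure rolling means v = ωR; then KE = ½Mv² + ½I(v/R)² = ½(1+k)Mv² = (7/10)Mv².
Energy conservation: (7/10)Mv₀² + Mgh = (7/10)Mv², so v² = v₀² + 2gh/(1+k).
v = √(4.5² + 2×9.81×2.15/1.4) = √50.38 ≈ 7.10 m/s.

v ≈ 7.10 m/s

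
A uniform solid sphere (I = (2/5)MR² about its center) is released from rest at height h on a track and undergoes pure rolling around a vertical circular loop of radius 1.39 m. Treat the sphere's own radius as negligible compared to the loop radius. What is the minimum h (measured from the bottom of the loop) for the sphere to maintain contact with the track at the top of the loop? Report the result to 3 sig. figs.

h_min ≈ 3.75 m

With I = (2/5)MR², the ratio k = I/(MR²) is 0.4.
At the top, contact is just lost when gravity alone supplies the centripetal force: Mg = Mv_top²/r, i.e. v_top² = gr.
With ω = v/R, the kinetic energy at speed v is ½(1+k)Mv² = (7/10)Mv².
Energy conservation from release (height h) to the top (height 2r): Mgh = Mg(2r) + (7/10)M·gr.
Thus h_min = 2r + (1+k)r/2 = r(2 + 1.4/2) = 1.39 × 2.7 ≈ 3.75 m.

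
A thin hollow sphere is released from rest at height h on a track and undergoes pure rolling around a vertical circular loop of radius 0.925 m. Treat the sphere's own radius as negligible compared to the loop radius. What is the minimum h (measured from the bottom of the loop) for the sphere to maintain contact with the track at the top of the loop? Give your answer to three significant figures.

h_min ≈ 2.62 m

With I = (2/3)MR², the ratio k = I/(MR²) is 2/3.
At the top of the loop, the minimum-contact condition is Mg = Mv_top²/r, so v_top² = gr.
With ω = v/R, the kinetic energy at speed v is ½(1+k)Mv² = (5/6)Mv².
Energy conservation from release (height h) to the top (height 2r): Mgh = Mg(2r) + (5/6)M·gr.
Thus h_min = 2r + (1+k)r/2 = r(2 + 1.667/2) = 0.925 × 2.833 ≈ 2.62 m.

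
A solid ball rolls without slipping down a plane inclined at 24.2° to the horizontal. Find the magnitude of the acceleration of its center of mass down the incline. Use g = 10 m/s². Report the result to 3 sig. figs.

a ≈ 2.93 m/s²

The moment of inertia is (2/5)MR², giving k ≡ I/(MR²) = 0.4.
Translational: Mg sinθ − f = Ma. Rotational about the CM: fR = Iα = kMRa, so f = kMa.
Eliminating f: Mg sinθ = (1+k)Ma, so a = g sinθ/(1+k) = 10 × sin24.2° / 1.4 ≈ 2.93 m/s².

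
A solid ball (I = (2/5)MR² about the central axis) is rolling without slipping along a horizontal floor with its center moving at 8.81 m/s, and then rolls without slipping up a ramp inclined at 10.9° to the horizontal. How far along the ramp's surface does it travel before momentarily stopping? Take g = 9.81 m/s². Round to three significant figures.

d ≈ 29.3 m

Here I = (2/5)MR², so the shape factor k = I/(MR²) = 0.4.
Since it rolls without slipping, ω = v/R and KE = ½Mv² + ½Iω² = ½(1+k)Mv² = (7/10)Mv².
Setting this equal to Mgh gives the vertical rise h = (1+k)v₀²/(2g) = 1.4×8.81²/(2×9.81) = 5.538 m.
The distance along the slope is d = h/sinθ = 5.538/sin10.9° ≈ 29.3 m.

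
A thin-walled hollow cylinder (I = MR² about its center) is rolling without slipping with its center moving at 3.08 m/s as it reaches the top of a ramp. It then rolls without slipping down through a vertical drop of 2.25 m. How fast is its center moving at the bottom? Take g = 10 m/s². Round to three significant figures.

v ≈ 5.66 m/s

For this body I = MR², i.e. k = I/(MR²) = 1.
Pure rolling means v = ωR; then KE = ½Mv² + ½I(v/R)² = ½(1+k)Mv² = Mv².
Conserving energy between top and bottom: Mv² = Mv₀² + Mgh, hence v² = v₀² + 2gh/(1+k).
v = √(3.08² + 2×10×2.25/2) = √31.99 ≈ 5.66 m/s.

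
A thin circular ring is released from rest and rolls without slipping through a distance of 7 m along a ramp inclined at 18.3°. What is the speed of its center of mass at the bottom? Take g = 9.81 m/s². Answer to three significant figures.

Here I = MR², so the shape factor k = I/(MR²) = 1.
Since it rolls without slipping, ω = v/R and KE = ½Mv² + ½Iω² = ½(1+k)Mv² = Mv².
The vertical drop is h = L sinθ = 7 × sin18.3° = 2.198 m.
Energy conservation: Mgh = Mv², so v = √(2gh/(1+k)) = √(2 × 9.81 × 2.198 / 2) ≈ 4.64 m/s.

v ≈ 4.64 m/s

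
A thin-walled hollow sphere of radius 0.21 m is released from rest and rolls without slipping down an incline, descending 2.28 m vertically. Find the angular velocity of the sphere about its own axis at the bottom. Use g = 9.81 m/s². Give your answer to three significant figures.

ω ≈ 24.7 rad/s

The moment of inertia is (2/3)MR², giving k ≡ I/(MR²) = 2/3.
Rolling without slipping gives ω = v/R, so the total kinetic energy is ½Mv² + ½Iω² = ½(1+k)Mv² = (5/6)Mv².
Energy conservation Mgh = ½(1+k)Mv² gives v = √(2gh/(1+k)) = √(2 × 9.81 × 2.28 / 1.667) = 5.181 m/s.
The angular speed follows from ω = v/R = 5.181/0.21 ≈ 24.7 rad/s.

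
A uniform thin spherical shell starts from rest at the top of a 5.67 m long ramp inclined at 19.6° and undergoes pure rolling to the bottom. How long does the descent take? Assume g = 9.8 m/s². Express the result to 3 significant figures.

t ≈ 2.40 s

The moment of inertia is (2/3)MR², giving k ≡ I/(MR²) = 2/3.
Translational: Mg sinθ − f = Ma. Rotational about the CM: fR = Iα = kMRa, so f = kMa.
Hence a = g sinθ/(1+k) = 9.8×sin19.6°/1.667 = 1.972 m/s².
Starting from rest, L = ½at², so t = √(2L/a) = √(2×5.67/1.972) ≈ 2.40 s.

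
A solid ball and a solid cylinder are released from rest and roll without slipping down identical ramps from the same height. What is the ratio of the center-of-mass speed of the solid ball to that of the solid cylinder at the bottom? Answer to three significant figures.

Each satisfies Mgh = ½(1+k)Mv² with k = I/(MR²), so v ∝ 1/√(1+k).
For the solid ball k = 0.4; for the solid cylinder k = 0.5.
v₁/v₂ = √((1+k₂)/(1+k₁)) = √(1.5/1.4) ≈ 1.04.

v_ratio ≈ 1.04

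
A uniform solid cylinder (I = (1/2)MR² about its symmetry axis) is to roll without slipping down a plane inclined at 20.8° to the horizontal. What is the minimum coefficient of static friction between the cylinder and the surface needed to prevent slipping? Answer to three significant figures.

With I = (1/2)MR², the ratio k = I/(MR²) is 0.5.
Along the incline Mg sinθ − f = Ma, and torque about the center fR = Iα = kMR²(a/R) gives f = kMa.
These give a = g sinθ/(1+k) and the required friction f = kMg sinθ/(1+k).
With N = Mg cosθ, the no-slip condition f ≤ μN gives μ_min = f/N = k tanθ/(1+k).
μ_min = 0.5 × tan20.8° / 1.5 ≈ 0.127.

μ_min ≈ 0.127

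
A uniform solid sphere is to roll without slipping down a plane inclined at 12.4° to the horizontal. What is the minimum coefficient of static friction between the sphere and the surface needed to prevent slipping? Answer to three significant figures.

Here I = (2/5)MR², so the shape factor k = I/(MR²) = 0.4.
Along the incline Mg sinθ − f = Ma, and torque about the center fR = Iα = kMR²(a/R) gives f = kMa.
These give a = g sinθ/(1+k) and the required friction f = kMg sinθ/(1+k).
With N = Mg cosθ, the no-slip condition f ≤ μN gives μ_min = f/N = k tanθ/(1+k).
μ_min = 0.4 × tan12.4° / 1.4 ≈ 0.0628.

μ_min ≈ 0.0628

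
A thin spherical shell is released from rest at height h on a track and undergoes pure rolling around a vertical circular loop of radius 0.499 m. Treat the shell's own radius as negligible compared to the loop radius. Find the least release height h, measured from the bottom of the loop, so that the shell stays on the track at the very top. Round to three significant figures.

With I = (2/3)MR², the ratio k = I/(MR²) is 2/3.
At the top, contact is just lost when gravity alone supplies the centripetal force: Mg = Mv_top²/r, i.e. v_top² = gr.
With ω = v/R, the kinetic energy at speed v is ½(1+k)Mv² = (5/6)Mv².
Energy conservation from release (height h) to the top (height 2r): Mgh = Mg(2r) + (5/6)M·gr.
Thus h_min = 2r + (1+k)r/2 = r(2 + 1.667/2) = 0.499 × 2.833 ≈ 1.41 m.

h_min ≈ 1.41 m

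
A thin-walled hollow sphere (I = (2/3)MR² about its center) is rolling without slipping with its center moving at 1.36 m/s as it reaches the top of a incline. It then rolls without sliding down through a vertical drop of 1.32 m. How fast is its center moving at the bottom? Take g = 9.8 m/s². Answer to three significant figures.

With I = (2/3)MR², the ratio k = I/(MR²) is 2/3.
Since it rolls without slipping, ω = v/R and KE = ½Mv² + ½Iω² = ½(1+k)Mv² = (5/6)Mv².
Conserving energy between top and bottom: (5/6)Mv² = (5/6)Mv₀² + Mgh, hence v² = v₀² + 2gh/(1+k).
v = √(1.36² + 2×9.8×1.32/1.667) = √17.37 ≈ 4.17 m/s.

v ≈ 4.17 m/s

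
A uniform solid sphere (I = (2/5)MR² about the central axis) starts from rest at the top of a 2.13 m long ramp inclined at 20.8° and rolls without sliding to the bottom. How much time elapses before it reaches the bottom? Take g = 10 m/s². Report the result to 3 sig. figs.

For this body I = (2/5)MR², i.e. k = I/(MR²) = 0.4.
Newton's second law down the slope: Mg sinθ − f = Ma. The torque equation fR = Iα (with α = a/R) gives f = kMa.
Hence a = g sinθ/(1+k) = 10×sin20.8°/1.4 = 2.536 m/s².
Starting from rest, L = ½at², so t = √(2L/a) = √(2×2.13/2.536) ≈ 1.30 s.

t ≈ 1.30 s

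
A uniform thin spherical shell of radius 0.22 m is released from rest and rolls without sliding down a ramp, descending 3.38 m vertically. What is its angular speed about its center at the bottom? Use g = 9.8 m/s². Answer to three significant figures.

Here I = (2/3)MR², so the shape factor k = I/(MR²) = 2/3.
Pure rolling means v = ωR; then KE = ½Mv² + ½I(v/R)² = ½(1+k)Mv² = (5/6)Mv².
Energy conservation Mgh = ½(1+k)Mv² gives v = √(2gh/(1+k)) = √(2 × 9.8 × 3.38 / 1.667) = 6.305 m/s.
The angular speed follows from ω = v/R = 6.305/0.22 ≈ 28.7 rad/s.

ω ≈ 28.7 rad/s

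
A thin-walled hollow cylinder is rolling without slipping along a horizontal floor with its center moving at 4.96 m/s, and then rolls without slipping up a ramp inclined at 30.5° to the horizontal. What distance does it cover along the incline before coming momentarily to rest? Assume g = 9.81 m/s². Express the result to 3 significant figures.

The moment of inertia is MR², giving k ≡ I/(MR²) = 1.
Pure rolling means v = ωR; then KE = ½Mv² + ½I(v/R)² = ½(1+k)Mv² = Mv².
Setting this equal to Mgh gives the vertical rise h = (1+k)v₀²/(2g) = 2×4.96²/(2×9.81) = 2.508 m.
The distance along the slope is d = h/sinθ = 2.508/sin30.5° ≈ 4.94 m.

d ≈ 4.94 m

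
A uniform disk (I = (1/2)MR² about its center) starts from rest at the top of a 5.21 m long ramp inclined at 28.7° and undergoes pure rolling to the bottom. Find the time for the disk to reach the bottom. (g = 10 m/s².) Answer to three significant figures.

For this body I = (1/2)MR², i.e. k = I/(MR²) = 0.5.
Along the incline Mg sinθ − f = Ma, and torque about the center fR = Iα = kMR²(a/R) gives f = kMa.
Hence a = g sinθ/(1+k) = 10×sin28.7°/1.5 = 3.201 m/s².
Starting from rest, L = ½at², so t = √(2L/a) = √(2×5.21/3.201) ≈ 1.80 s.

t ≈ 1.80 s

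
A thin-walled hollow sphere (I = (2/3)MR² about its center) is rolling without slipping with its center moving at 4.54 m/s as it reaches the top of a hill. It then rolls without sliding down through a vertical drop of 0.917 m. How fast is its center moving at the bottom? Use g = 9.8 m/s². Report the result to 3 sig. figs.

v ≈ 5.60 m/s

For this body I = (2/3)MR², i.e. k = I/(MR²) = 2/3.
Rolling without slipping gives ω = v/R, so the total kinetic energy is ½Mv² + ½Iω² = ½(1+k)Mv² = (5/6)Mv².
Conserving energy between top and bottom: (5/6)Mv² = (5/6)Mv₀² + Mgh, hence v² = v₀² + 2gh/(1+k).
v = √(4.54² + 2×9.8×0.917/1.667) = √31.4 ≈ 5.60 m/s.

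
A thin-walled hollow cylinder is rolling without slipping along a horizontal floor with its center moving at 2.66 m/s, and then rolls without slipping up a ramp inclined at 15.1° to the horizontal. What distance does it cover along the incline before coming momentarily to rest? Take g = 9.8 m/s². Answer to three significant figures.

With I = MR², the ratio k = I/(MR²) is 1.
Pure rolling means v = ωR; then KE = ½Mv² + ½I(v/R)² = ½(1+k)Mv² = Mv².
Setting this equal to Mgh gives the vertical rise h = (1+k)v₀²/(2g) = 2×2.66²/(2×9.8) = 0.722 m.
Along the incline, d = h/sinθ = 0.722/sin15.1° ≈ 2.77 m.

d ≈ 2.77 m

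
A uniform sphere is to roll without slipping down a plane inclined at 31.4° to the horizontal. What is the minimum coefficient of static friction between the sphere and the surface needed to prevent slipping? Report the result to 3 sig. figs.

The moment of inertia is (2/5)MR², giving k ≡ I/(MR²) = 0.4.
Newton's second law down the slope: Mg sinθ − f = Ma. The torque equation fR = Iα (with α = a/R) gives f = kMa.
These give a = g sinθ/(1+k) and the required friction f = kMg sinθ/(1+k).
With N = Mg cosθ, the no-slip condition f ≤ μN gives μ_min = f/N = k tanθ/(1+k).
μ_min = 0.4 × tan31.4° / 1.4 ≈ 0.174.

μ_min ≈ 0.174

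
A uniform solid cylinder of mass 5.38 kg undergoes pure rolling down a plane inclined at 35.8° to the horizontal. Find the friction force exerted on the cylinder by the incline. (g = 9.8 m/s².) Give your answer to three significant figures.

Here I = (1/2)MR², so the shape factor k = I/(MR²) = 0.5.
Newton's second law down the slope: Mg sinθ − f = Ma. The torque equation fR = Iα (with α = a/R) gives f = kMa.
Combining, a = g sinθ/(1+k) and f = kMa = kMg sinθ/(1+k).
f = 0.5 × 5.38 × 9.8 × sin35.8° / 1.5 ≈ 10.3 N.

f ≈ 10.3 N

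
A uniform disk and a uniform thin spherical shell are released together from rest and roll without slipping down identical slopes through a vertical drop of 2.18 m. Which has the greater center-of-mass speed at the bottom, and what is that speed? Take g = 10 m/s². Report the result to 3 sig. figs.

the uniform disk, at v ≈ 5.39 m/s

For rolling without slipping, Mgh = ½(1+k)Mv² where k = I/(MR²), so v = √(2gh/(1+k)).
Uniform disk: k = 0.5, giving v = √(2×10×2.18/1.5) = 5.391 m/s.
Uniform thin spherical shell: k = 2/3, giving v = √(2×10×2.18/1.667) = 5.115 m/s.
The smaller k wins: the uniform disk, at ≈ 5.39 m/s.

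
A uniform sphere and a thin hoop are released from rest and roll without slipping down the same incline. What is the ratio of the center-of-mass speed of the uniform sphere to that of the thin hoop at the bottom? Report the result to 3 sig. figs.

Each satisfies Mgh = ½(1+k)Mv² with k = I/(MR²), so v ∝ 1/√(1+k).
For the uniform sphere k = 0.4; for the thin hoop k = 1.
v₁/v₂ = √((1+k₂)/(1+k₁)) = √(2/1.4) ≈ 1.20.

v_ratio ≈ 1.20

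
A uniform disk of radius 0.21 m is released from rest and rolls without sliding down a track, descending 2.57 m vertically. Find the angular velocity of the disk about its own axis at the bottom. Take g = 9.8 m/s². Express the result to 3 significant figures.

With I = (1/2)MR², the ratio k = I/(MR²) is 0.5.
Since it rolls without slipping, ω = v/R and KE = ½Mv² + ½Iω² = ½(1+k)Mv² = (3/4)Mv².
Energy conservation Mgh = ½(1+k)Mv² gives v = √(2gh/(1+k)) = √(2 × 9.8 × 2.57 / 1.5) = 5.795 m/s.
The angular speed follows from ω = v/R = 5.795/0.21 ≈ 27.6 rad/s.

ω ≈ 27.6 rad/s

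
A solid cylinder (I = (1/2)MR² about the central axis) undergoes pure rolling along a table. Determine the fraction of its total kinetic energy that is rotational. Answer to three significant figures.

With I = (1/2)MR², the ratio k = I/(MR²) is 0.5.
Since ω = v/R, the translational part is ½Mv² and the rotational part is ½I(v/R)² = ½kMv²; the total is ½(1+k)Mv².
The rotational fraction is therefore k/(1+k) = 0.5/1.5 ≈ 0.333.

fraction ≈ 0.333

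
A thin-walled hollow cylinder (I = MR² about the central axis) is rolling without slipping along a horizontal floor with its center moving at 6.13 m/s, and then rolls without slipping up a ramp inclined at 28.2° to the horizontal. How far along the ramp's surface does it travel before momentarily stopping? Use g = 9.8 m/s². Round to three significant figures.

Here I = MR², so the shape factor k = I/(MR²) = 1.
Since it rolls without slipping, ω = v/R and KE = ½Mv² + ½Iω² = ½(1+k)Mv² = Mv².
Setting this equal to Mgh gives the vertical rise h = (1+k)v₀²/(2g) = 2×6.13²/(2×9.8) = 3.834 m.
Along the incline, d = h/sinθ = 3.834/sin28.2° ≈ 8.11 m.

d ≈ 8.11 m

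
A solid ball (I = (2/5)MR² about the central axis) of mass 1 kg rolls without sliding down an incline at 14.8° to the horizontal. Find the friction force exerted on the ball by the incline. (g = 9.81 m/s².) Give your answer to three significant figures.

f ≈ 0.716 N

The moment of inertia is (2/5)MR², giving k ≡ I/(MR²) = 0.4.
Along the incline Mg sinθ − f = Ma, and torque about the center fR = Iα = kMR²(a/R) gives f = kMa.
Combining, a = g sinθ/(1+k) and f = kMa = kMg sinθ/(1+k).
f = 0.4 × 1 × 9.81 × sin14.8° / 1.4 ≈ 0.716 N.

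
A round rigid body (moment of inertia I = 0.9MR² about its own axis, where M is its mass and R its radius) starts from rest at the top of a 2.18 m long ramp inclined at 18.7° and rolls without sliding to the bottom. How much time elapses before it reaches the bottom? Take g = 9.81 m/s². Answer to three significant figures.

The moment of inertia is 0.9MR², giving k ≡ I/(MR²) = 0.9.
Translational: Mg sinθ − f = Ma. Rotational about the CM: fR = Iα = kMRa, so f = kMa.
Hence a = g sinθ/(1+k) = 9.81×sin18.7°/1.9 = 1.655 m/s².
Starting from rest, L = ½at², so t = √(2L/a) = √(2×2.18/1.655) ≈ 1.62 s.

t ≈ 1.62 s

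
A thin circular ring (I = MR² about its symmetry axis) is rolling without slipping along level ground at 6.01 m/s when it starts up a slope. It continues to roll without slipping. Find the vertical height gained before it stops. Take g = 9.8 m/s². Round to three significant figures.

The moment of inertia is MR², giving k ≡ I/(MR²) = 1.
The rolling condition ω = v/R makes the rotational term ½I(v/R)² = ½kMv², so KE_total = ½(1+k)Mv² = Mv².
At the top the kinetic energy is zero, so Mv₀² = Mgh.
Thus h = (1+k)v₀²/(2g) = 2 × 6.01² / (2 × 9.8) ≈ 3.69 m.

h ≈ 3.69 m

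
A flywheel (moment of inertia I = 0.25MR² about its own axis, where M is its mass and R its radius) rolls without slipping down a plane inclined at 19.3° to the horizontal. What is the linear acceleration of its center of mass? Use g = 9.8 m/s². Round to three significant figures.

a ≈ 2.59 m/s²

With I = 0.25MR², the ratio k = I/(MR²) is 0.25.
Newton's second law down the slope: Mg sinθ − f = Ma. The torque equation fR = Iα (with α = a/R) gives f = kMa.
Eliminating f: Mg sinθ = (1+k)Ma, so a = g sinθ/(1+k) = 9.8 × sin19.3° / 1.25 ≈ 2.59 m/s².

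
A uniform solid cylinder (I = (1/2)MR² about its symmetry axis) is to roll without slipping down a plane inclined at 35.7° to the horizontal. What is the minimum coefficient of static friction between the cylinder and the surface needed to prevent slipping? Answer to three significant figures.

μ_min ≈ 0.240

With I = (1/2)MR², the ratio k = I/(MR²) is 0.5.
Along the incline Mg sinθ − f = Ma, and torque about the center fR = Iα = kMR²(a/R) gives f = kMa.
These give a = g sinθ/(1+k) and the required friction f = kMg sinθ/(1+k).
The normal force is N = Mg cosθ, so μ_min = f/N = k tanθ/(1+k).
μ_min = 0.5 × tan35.7° / 1.5 ≈ 0.240.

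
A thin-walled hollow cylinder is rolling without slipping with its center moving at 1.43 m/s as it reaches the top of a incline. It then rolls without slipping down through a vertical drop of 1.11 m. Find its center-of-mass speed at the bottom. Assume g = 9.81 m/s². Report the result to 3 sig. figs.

For this body I = MR², i.e. k = I/(MR²) = 1.
Since it rolls without slipping, ω = v/R and KE = ½Mv² + ½Iω² = ½(1+k)Mv² = Mv².
Conserving energy between top and bottom: Mv² = Mv₀² + Mgh, hence v² = v₀² + 2gh/(1+k).
v = √(1.43² + 2×9.81×1.11/2) = √12.93 ≈ 3.60 m/s.

v ≈ 3.60 m/s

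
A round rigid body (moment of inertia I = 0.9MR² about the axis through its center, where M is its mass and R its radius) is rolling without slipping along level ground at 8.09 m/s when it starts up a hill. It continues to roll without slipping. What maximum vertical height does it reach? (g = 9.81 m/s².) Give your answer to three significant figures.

h ≈ 6.34 m

Here I = 0.9MR², so the shape factor k = I/(MR²) = 0.9.
Since it rolls without slipping, ω = v/R and KE = ½Mv² + ½Iω² = ½(1+k)Mv² = (19/20)Mv².
At the top the kinetic energy is zero, so (19/20)Mv₀² = Mgh.
Thus h = (1+k)v₀²/(2g) = 1.9 × 8.09² / (2 × 9.81) ≈ 6.34 m.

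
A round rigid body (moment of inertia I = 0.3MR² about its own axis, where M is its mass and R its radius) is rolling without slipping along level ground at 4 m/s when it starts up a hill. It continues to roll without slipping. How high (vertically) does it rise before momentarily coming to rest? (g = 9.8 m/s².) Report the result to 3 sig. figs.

For this body I = 0.3MR², i.e. k = I/(MR²) = 0.3.
The rolling condition ω = v/R makes the rotational term ½I(v/R)² = ½kMv², so KE_total = ½(1+k)Mv² = (13/20)Mv².
All of this converts to potential energy at the highest point: (13/20)Mv₀² = Mgh.
Thus h = (1+k)v₀²/(2g) = 1.3 × 4² / (2 × 9.8) ≈ 1.06 m.

h ≈ 1.06 m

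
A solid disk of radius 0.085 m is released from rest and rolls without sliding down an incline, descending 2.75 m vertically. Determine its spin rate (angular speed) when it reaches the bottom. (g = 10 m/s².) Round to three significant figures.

With I = (1/2)MR², the ratio k = I/(MR²) is 0.5.
Since it rolls without slipping, ω = v/R and KE = ½Mv² + ½Iω² = ½(1+k)Mv² = (3/4)Mv².
Energy conservation Mgh = ½(1+k)Mv² gives v = √(2gh/(1+k)) = √(2 × 10 × 2.75 / 1.5) = 6.055 m/s.
The angular speed follows from ω = v/R = 6.055/0.085 ≈ 71.2 rad/s.

ω ≈ 71.2 rad/s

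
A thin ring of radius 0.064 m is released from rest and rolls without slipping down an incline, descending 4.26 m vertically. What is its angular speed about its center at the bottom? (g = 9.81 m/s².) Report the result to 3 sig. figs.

The moment of inertia is MR², giving k ≡ I/(MR²) = 1.
Since it rolls without slipping, ω = v/R and KE = ½Mv² + ½Iω² = ½(1+k)Mv² = Mv².
Energy conservation Mgh = ½(1+k)Mv² gives v = √(2gh/(1+k)) = √(2 × 9.81 × 4.26 / 2) = 6.465 m/s.
The angular speed follows from ω = v/R = 6.465/0.064 ≈ 101 rad/s.

ω ≈ 101 rad/s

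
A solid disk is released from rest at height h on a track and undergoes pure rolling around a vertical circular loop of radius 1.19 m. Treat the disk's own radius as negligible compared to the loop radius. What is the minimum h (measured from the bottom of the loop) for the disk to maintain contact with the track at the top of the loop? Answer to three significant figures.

Here I = (1/2)MR², so the shape factor k = I/(MR²) = 0.5.
At the top, contact is just lost when gravity alone supplies the centripetal force: Mg = Mv_top²/r, i.e. v_top² = gr.
With ω = v/R, the kinetic energy at speed v is ½(1+k)Mv² = (3/4)Mv².
Energy conservation from release (height h) to the top (height 2r): Mgh = Mg(2r) + (3/4)M·gr.
Thus h_min = 2r + (1+k)r/2 = r(2 + 1.5/2) = 1.19 × 2.75 ≈ 3.27 m.

h_min ≈ 3.27 m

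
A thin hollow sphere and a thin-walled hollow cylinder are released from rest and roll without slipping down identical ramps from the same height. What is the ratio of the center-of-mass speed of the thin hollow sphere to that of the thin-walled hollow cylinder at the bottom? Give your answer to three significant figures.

v_ratio ≈ 1.10

Each satisfies Mgh = ½(1+k)Mv² with k = I/(MR²), so v ∝ 1/√(1+k).
For the thin hollow sphere k = 2/3; for the thin-walled hollow cylinder k = 1.
v₁/v₂ = √((1+k₂)/(1+k₁)) = √(2/1.667) ≈ 1.10.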